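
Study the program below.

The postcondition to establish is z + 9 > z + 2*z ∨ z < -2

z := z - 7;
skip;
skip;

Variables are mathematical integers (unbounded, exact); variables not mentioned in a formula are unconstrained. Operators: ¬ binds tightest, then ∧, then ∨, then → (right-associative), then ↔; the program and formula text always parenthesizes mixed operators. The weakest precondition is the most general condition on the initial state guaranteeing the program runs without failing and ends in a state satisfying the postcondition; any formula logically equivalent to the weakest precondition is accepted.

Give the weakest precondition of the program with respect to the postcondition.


Working backward. After the program, the postcondition z + 9 > z + 2*z ∨ z < -2 must hold; in canonical form it is 2*z < 9 ∨ z < -2.
Before skip: 2*z < 9 ∨ z < -2
Before skip: 2*z < 9 ∨ z < -2
Before z := z - 7: 2*z < 23 ∨ z < 5
Answer: WP = 2*z < 23 ∨ z < 5


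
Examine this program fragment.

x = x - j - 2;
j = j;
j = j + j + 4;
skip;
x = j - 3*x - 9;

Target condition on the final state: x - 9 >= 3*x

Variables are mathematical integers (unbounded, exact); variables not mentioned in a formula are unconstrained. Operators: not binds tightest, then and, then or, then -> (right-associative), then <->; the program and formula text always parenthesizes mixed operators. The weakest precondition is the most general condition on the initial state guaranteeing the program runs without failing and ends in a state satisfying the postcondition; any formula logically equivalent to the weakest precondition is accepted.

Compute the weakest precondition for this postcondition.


Working backward. After the program, the postcondition x - 9 >= 3*x must hold; in canonical form it is 2*x <= -9.
Before x := j - 3*x - 9: 2*j <= 6*x + 9
Before skip: 2*j <= 6*x + 9
Before j := j + j + 4: 4*j <= 6*x + 1
Before j := j: 4*j <= 6*x + 1
Before x := x - j - 2: 10*j <= 6*x - 11
Answer: WP = 10*j <= 6*x - 11


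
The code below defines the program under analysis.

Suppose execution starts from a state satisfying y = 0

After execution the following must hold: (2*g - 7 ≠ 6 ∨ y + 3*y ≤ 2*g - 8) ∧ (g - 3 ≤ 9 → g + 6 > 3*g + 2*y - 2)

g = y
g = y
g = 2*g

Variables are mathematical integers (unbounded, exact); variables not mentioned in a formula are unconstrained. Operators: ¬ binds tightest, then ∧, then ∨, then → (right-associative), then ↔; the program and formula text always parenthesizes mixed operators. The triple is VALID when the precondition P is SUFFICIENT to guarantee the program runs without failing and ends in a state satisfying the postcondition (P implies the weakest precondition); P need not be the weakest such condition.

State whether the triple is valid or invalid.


Working backward. After the program, the postcondition (2*g - 7 ≠ 6 ∨ y + 3*y ≤ 2*g - 8) ∧ (g - 3 ≤ 9 → g + 6 > 3*g + 2*y - 2) must hold; in canonical form it is (2*g ≠ 13 ∨ 4*y ≤ 2*g - 8) ∧ (g ≤ 12 → 2*g + 2*y < 8).
Before g := 2*g: (4*g ≠ 13 ∨ 4*y ≤ 4*g - 8) ∧ (2*g ≤ 12 → 4*g + 2*y < 8)
Before g := y: 4*y ≠ 13 ∧ (2*y ≤ 12 → 6*y < 8)
Before g := y: 4*y ≠ 13 ∧ (2*y ≤ 12 → 6*y < 8)
The weakest precondition is 4*y ≠ 13 ∧ (2*y ≤ 12 → 6*y < 8).
Check whether y = 0 implies it.
Every state satisfying the precondition satisfies the weakest precondition: the implication holds.
Answer: valid


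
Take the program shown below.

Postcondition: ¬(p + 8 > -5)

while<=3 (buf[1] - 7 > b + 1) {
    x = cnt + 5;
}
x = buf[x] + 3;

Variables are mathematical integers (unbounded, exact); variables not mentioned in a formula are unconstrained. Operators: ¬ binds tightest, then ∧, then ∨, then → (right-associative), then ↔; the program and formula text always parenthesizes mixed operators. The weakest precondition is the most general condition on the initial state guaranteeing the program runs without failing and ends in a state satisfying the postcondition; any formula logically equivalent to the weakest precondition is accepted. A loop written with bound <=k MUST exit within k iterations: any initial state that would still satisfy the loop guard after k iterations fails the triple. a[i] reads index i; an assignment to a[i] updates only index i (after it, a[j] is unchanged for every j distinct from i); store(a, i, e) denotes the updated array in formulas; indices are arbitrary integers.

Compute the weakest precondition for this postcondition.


Working backward. After the program, the postcondition ¬(p + 8 > -5) must hold; in canonical form it is ¬(p > -13).
Before x := buf[x] + 3: ¬(p > -13)
Before the loop (bound <=3), unroll the exhaustion recursion (WP_0 = exit-now case; WP_j = one more guarded iteration, up to j = 3):
  WP_0: (¬(buf[1] > b + 8)) ∧ (¬(p > -13))
  WP_1: (buf[1] > b + 8 → ((¬(buf[1] > b + 8)) ∧ (¬(p > -13)))) ∧ ((¬(buf[1] > b + 8)) → (¬(p > -13)))
  WP_2: (buf[1] > b + 8 → ((buf[1] > b + 8 → ((¬(buf[1] > b + 8)) ∧ (¬(p > -13)))) ∧ ((¬(buf[1] > b + 8)) → (¬(p > -13))))) ∧ ((¬(buf[1] > b + 8)) → (¬(p > -13)))
  WP_3: (buf[1] > b + 8 → ((buf[1] > b + 8 → ((buf[1] > b + 8 → ((¬(buf[1] > b + 8)) ∧ (¬(p > -13)))) ∧ ((¬(buf[1] > b + 8)) → (¬(p > -13))))) ∧ ((¬(buf[1] > b + 8)) → (¬(p > -13))))) ∧ ((¬(buf[1] > b + 8)) → (¬(p > -13)))
So before the loop: (buf[1] > b + 8 → ((buf[1] > b + 8 → ((buf[1] > b + 8 → ((¬(buf[1] > b + 8)) ∧ (¬(p > -13)))) ∧ ((¬(buf[1] > b + 8)) → (¬(p > -13))))) ∧ ((¬(buf[1] > b + 8)) → (¬(p > -13))))) ∧ ((¬(buf[1] > b + 8)) → (¬(p > -13)))
Answer: WP = (buf[1] > b + 8 → ((buf[1] > b + 8 → ((buf[1] > b + 8 → ((¬(buf[1] > b + 8)) ∧ (¬(p > -13)))) ∧ ((¬(buf[1] > b + 8)) → (¬(p > -13))))) ∧ ((¬(buf[1] > b + 8)) → (¬(p > -13))))) ∧ ((¬(buf[1] > b + 8)) → (¬(p > -13)))


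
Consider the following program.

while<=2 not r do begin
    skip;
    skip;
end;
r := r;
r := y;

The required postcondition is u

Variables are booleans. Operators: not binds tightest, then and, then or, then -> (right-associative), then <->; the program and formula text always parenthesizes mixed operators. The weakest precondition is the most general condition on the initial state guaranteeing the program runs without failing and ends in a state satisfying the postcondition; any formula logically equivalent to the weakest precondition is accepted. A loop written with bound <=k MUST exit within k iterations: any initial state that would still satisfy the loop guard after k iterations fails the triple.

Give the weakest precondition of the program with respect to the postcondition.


Working backward. After the program, u must hold.
Before r := y: u
Before r := r: u
Before the loop (bound <=2), unroll the exhaustion recursion (WP_0 = exit-now case; WP_j = one more guarded iteration, up to j = 2):
  WP_0: r and u
  WP_1: ((not r) -> (r and u)) and (r -> u)
  WP_2: ((not r) -> (((not r) -> (r and u)) and (r -> u))) and (r -> u)
So before the loop: ((not r) -> (((not r) -> (r and u)) and (r -> u))) and (r -> u)
Answer: WP = ((not r) -> (((not r) -> (r and u)) and (r -> u))) and (r -> u)


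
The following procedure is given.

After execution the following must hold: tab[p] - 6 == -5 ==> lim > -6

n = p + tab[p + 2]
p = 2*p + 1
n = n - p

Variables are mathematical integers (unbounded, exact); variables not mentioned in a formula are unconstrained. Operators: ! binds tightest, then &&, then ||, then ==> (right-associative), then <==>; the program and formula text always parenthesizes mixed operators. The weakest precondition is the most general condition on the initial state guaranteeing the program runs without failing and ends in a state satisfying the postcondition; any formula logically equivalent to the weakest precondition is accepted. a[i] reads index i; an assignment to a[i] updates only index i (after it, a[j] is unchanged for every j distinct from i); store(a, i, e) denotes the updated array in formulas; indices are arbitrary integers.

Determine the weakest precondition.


Working backward. After the program, the postcondition tab[p] - 6 == -5 ==> lim > -6 must hold; in canonical form it is tab[p] == 1 ==> lim > -6.
Before n := n - p: tab[p] == 1 ==> lim > -6
Before p := 2*p + 1: tab[2*p + 1] == 1 ==> lim > -6
Before n := p + tab[p + 2]: tab[2*p + 1] == 1 ==> lim > -6
Answer: WP = tab[2*p + 1] == 1 ==> lim > -6


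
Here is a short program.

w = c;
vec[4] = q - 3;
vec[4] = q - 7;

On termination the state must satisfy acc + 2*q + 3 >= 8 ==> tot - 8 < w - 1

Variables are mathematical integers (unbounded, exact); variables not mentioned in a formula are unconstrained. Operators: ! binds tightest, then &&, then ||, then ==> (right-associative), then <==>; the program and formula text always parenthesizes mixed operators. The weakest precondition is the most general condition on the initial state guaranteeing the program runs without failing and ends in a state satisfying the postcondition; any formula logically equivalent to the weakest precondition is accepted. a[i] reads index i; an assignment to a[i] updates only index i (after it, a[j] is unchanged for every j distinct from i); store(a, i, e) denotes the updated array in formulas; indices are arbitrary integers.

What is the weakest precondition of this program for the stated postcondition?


Working backward. After the program, the postcondition acc + 2*q + 3 >= 8 ==> tot - 8 < w - 1 must hold; in canonical form it is acc + 2*q >= 5 ==> tot < w + 7.
Before vec[4] := q - 7: acc + 2*q >= 5 ==> tot < w + 7
Before vec[4] := q - 3: acc + 2*q >= 5 ==> tot < w + 7
Before w := c: acc + 2*q >= 5 ==> tot < c + 7
Answer: WP = acc + 2*q >= 5 ==> tot < c + 7


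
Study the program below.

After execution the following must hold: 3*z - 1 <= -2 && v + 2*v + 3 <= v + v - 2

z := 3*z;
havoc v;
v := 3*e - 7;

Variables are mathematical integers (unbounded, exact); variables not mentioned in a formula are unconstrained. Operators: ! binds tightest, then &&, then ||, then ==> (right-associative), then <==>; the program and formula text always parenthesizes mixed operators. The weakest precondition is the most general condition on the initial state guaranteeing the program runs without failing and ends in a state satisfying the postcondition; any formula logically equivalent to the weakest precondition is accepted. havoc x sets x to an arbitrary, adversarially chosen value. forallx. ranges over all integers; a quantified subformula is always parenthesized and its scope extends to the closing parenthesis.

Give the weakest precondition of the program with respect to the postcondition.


Working backward. After the program, the postcondition 3*z - 1 <= -2 && v + 2*v + 3 <= v + v - 2 must hold; in canonical form it is 3*z <= -1 && v <= -5.
Before v := 3*e - 7: 3*z <= -1 && 3*e <= 2
Before havoc v: 3*z <= -1 && 3*e <= 2
Before z := 3*z: 9*z <= -1 && 3*e <= 2
Answer: WP = 9*z <= -1 && 3*e <= 2


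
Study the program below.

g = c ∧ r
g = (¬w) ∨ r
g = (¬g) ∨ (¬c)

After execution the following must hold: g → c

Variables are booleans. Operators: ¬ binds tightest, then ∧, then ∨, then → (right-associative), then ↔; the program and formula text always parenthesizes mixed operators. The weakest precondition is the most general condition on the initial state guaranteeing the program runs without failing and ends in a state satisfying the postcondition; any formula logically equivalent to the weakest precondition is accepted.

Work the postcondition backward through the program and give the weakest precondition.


Working backward. After the program, g → c must hold.
Before g := (¬g) ∨ (¬c): ((¬g) ∨ (¬c)) → c
Before g := (¬w) ∨ r: ((¬((¬w) ∨ r)) ∨ (¬c)) → c
Before g := c ∧ r: ((¬((¬w) ∨ r)) ∨ (¬c)) → c
Answer: WP = ((¬((¬w) ∨ r)) ∨ (¬c)) → c


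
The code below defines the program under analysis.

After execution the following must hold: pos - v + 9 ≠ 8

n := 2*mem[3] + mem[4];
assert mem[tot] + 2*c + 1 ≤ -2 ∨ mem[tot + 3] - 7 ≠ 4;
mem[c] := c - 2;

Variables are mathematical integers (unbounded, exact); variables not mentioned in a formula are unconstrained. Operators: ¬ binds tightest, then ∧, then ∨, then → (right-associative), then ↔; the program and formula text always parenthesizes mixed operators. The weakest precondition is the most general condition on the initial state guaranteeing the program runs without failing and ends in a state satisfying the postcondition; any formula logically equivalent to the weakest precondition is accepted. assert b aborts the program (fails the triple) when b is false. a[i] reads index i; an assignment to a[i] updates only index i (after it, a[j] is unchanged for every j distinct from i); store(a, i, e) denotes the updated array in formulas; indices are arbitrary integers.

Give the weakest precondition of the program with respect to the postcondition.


Working backward. After the program, the postcondition pos - v + 9 ≠ 8 must hold; in canonical form it is pos ≠ v - 1.
Before mem[c] := c - 2: pos ≠ v - 1
Before assert mem[tot] + 2*c + 1 ≤ -2 ∨ mem[tot + 3] - 7 ≠ 4: (mem[tot] + 2*c ≤ -3 ∨ mem[tot + 3] ≠ 11) ∧ pos ≠ v - 1
Before n := 2*mem[3] + mem[4]: (mem[tot] + 2*c ≤ -3 ∨ mem[tot + 3] ≠ 11) ∧ pos ≠ v - 1
Answer: WP = (mem[tot] + 2*c ≤ -3 ∨ mem[tot + 3] ≠ 11) ∧ pos ≠ v - 1


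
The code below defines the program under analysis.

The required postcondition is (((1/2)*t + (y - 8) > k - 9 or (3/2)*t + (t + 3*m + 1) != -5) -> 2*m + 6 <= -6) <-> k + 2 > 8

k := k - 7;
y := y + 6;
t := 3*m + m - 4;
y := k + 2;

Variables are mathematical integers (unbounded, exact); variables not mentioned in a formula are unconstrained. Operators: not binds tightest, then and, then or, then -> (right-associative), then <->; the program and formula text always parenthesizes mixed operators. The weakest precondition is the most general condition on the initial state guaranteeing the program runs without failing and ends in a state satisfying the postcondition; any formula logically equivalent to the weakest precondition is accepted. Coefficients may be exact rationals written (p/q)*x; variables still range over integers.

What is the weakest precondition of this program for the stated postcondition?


Working backward. After the program, the postcondition (((1/2)*t + (y - 8) > k - 9 or (3/2)*t + (t + 3*m + 1) != -5) -> 2*m + 6 <= -6) <-> k + 2 > 8 must hold; in canonical form it is (((1/2)*t + y > k - 1 or 3*m + (5/2)*t != -6) -> 2*m <= -12) <-> k > 6.
Before y := k + 2: (((1/2)*t > -3 or 3*m + (5/2)*t != -6) -> 2*m <= -12) <-> k > 6
Before t := 3*m + m - 4: ((2*m > -1 or 13*m != 4) -> 2*m <= -12) <-> k > 6
Before y := y + 6: ((2*m > -1 or 13*m != 4) -> 2*m <= -12) <-> k > 6
Before k := k - 7: ((2*m > -1 or 13*m != 4) -> 2*m <= -12) <-> k > 13
Answer: WP = ((2*m > -1 or 13*m != 4) -> 2*m <= -12) <-> k > 13


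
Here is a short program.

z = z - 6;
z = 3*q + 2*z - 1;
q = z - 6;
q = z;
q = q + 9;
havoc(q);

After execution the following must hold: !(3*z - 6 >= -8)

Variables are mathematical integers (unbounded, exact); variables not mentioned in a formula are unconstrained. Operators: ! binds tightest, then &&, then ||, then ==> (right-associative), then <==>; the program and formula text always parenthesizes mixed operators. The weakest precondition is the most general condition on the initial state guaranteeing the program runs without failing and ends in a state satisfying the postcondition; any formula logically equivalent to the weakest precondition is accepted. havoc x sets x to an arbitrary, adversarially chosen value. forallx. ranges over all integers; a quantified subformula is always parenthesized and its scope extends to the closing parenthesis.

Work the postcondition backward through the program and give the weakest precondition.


Working backward. After the program, the postcondition !(3*z - 6 >= -8) must hold; in canonical form it is !(3*z >= -2).
Before havoc q: !(3*z >= -2)
Before q := q + 9: !(3*z >= -2)
Before q := z: !(3*z >= -2)
Before q := z - 6: !(3*z >= -2)
Before z := 3*q + 2*z - 1: !(9*q + 6*z >= 1)
Before z := z - 6: !(9*q + 6*z >= 37)
Answer: WP = !(9*q + 6*z >= 37)


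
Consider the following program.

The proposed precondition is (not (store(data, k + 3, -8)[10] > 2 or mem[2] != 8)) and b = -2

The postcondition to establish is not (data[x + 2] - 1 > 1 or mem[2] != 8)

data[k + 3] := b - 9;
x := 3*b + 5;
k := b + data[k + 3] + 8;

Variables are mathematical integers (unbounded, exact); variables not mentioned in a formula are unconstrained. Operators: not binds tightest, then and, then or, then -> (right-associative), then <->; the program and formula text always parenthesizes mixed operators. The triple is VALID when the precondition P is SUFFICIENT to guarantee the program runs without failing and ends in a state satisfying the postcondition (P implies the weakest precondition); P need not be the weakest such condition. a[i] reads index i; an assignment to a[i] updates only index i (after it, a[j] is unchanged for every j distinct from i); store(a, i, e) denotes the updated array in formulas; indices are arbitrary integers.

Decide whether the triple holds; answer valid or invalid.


Working backward. After the program, the postcondition not (data[x + 2] - 1 > 1 or mem[2] != 8) must hold; in canonical form it is not (data[x + 2] > 2 or mem[2] != 8).
Before k := b + data[k + 3] + 8: not (data[x + 2] > 2 or mem[2] != 8)
Before x := 3*b + 5: not (data[3*b + 7] > 2 or mem[2] != 8)
Before data[k + 3] := b - 9: not (store(data, k + 3, b - 9)[3*b + 7] > 2 or mem[2] != 8)
The weakest precondition is not (store(data, k + 3, b - 9)[3*b + 7] > 2 or mem[2] != 8).
Check whether (not (store(data, k + 3, -8)[10] > 2 or mem[2] != 8)) and b = -2 implies it.
Countermodel: at the initial state b = -2, data = {[1] = 3, [2] = 2, [10] = 2, elsewhere 2}, k = 7, mem = {[1] = 8, [2] = 8, [10] = 8, elsewhere 8}, the precondition holds but the weakest precondition fails.
Answer: invalid


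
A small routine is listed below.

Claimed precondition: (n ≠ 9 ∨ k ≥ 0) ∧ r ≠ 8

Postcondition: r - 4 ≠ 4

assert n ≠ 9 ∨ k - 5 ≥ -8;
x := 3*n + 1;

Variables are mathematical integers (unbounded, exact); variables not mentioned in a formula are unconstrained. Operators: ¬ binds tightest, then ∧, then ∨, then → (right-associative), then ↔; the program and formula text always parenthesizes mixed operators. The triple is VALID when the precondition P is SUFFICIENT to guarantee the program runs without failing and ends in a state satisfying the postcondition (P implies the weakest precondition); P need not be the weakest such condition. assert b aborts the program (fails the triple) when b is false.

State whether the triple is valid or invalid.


Working backward. After the program, the postcondition r - 4 ≠ 4 must hold; in canonical form it is r ≠ 8.
Before x := 3*n + 1: r ≠ 8
Before assert n ≠ 9 ∨ k - 5 ≥ -8: (n ≠ 9 ∨ k ≥ -3) ∧ r ≠ 8
The weakest precondition is (n ≠ 9 ∨ k ≥ -3) ∧ r ≠ 8.
Check whether (n ≠ 9 ∨ k ≥ 0) ∧ r ≠ 8 implies it.
Every state satisfying the precondition satisfies the weakest precondition: the implication holds.
Answer: valid


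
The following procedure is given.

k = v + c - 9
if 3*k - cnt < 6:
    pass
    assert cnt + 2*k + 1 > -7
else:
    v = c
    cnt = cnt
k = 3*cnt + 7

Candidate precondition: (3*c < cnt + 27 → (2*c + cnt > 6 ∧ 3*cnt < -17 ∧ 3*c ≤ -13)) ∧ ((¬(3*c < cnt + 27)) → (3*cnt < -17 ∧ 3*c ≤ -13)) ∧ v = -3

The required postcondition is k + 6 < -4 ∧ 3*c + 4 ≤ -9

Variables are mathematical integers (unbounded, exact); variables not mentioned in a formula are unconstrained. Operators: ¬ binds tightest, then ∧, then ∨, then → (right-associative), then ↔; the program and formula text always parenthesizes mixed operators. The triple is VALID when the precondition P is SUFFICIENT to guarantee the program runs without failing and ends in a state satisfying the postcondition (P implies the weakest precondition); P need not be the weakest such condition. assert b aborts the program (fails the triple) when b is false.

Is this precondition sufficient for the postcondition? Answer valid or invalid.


Working backward. After the program, the postcondition k + 6 < -4 ∧ 3*c + 4 ≤ -9 must hold; in canonical form it is k < -10 ∧ 3*c ≤ -13.
Before k := 3*cnt + 7: 3*cnt < -17 ∧ 3*c ≤ -13
Then branch requires cnt + 2*k > -8 ∧ 3*cnt < -17 ∧ 3*c ≤ -13; else branch requires 3*cnt < -17 ∧ 3*c ≤ -13.
Before the if: (3*k < cnt + 6 → (cnt + 2*k > -8 ∧ 3*cnt < -17 ∧ 3*c ≤ -13)) ∧ ((¬(3*k < cnt + 6)) → (3*cnt < -17 ∧ 3*c ≤ -13))
Before k := v + c - 9: (3*c + 3*v < cnt + 33 → (2*c + cnt + 2*v > 10 ∧ 3*cnt < -17 ∧ 3*c ≤ -13)) ∧ ((¬(3*c + 3*v < cnt + 33)) → (3*cnt < -17 ∧ 3*c ≤ -13))
The weakest precondition is (3*c + 3*v < cnt + 33 → (2*c + cnt + 2*v > 10 ∧ 3*cnt < -17 ∧ 3*c ≤ -13)) ∧ ((¬(3*c + 3*v < cnt + 33)) → (3*cnt < -17 ∧ 3*c ≤ -13)).
Check whether (3*c < cnt + 27 → (2*c + cnt > 6 ∧ 3*cnt < -17 ∧ 3*c ≤ -13)) ∧ ((¬(3*c < cnt + 27)) → (3*cnt < -17 ∧ 3*c ≤ -13)) ∧ v = -3 implies it.
Countermodel: at the initial state c = -5, cnt = -42, v = -3, the precondition holds but the weakest precondition fails.
Answer: invalid


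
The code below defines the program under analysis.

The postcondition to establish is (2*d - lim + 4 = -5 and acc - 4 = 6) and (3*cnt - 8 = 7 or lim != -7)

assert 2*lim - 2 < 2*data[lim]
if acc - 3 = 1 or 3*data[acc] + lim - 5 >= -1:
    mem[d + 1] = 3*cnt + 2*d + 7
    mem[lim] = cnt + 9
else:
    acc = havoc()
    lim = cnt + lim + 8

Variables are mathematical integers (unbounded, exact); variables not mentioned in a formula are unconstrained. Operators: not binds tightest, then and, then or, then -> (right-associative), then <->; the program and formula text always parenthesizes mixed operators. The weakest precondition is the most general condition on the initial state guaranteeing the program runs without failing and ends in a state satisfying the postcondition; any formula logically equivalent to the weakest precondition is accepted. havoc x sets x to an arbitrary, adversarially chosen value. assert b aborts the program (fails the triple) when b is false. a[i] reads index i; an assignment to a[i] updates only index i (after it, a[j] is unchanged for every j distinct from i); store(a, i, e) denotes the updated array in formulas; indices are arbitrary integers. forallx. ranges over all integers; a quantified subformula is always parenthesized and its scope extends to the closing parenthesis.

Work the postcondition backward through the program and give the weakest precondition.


Working backward. After the program, the postcondition (2*d - lim + 4 = -5 and acc - 4 = 6) and (3*cnt - 8 = 7 or lim != -7) must hold; in canonical form it is 2*d = lim - 9 and acc = 10 and (3*cnt = 15 or lim != -7).
Then branch requires 2*d = lim - 9 and acc = 10 and (3*cnt = 15 or lim != -7); else branch requires forall acc_1. (2*d = cnt + lim - 1 and acc_1 = 10 and (3*cnt = 15 or cnt + lim != -15)).
Before the if: ((acc = 4 or 3*data[acc] + lim >= 4) -> (2*d = lim - 9 and acc = 10 and (3*cnt = 15 or lim != -7))) and ((not (acc = 4 or 3*data[acc] + lim >= 4)) -> (forall acc_1. (2*d = cnt + lim - 1 and acc_1 = 10 and (3*cnt = 15 or cnt + lim != -15))))
Before assert 2*lim - 2 < 2*data[lim]: 2*lim < 2*data[lim] + 2 and ((acc = 4 or 3*data[acc] + lim >= 4) -> (2*d = lim - 9 and acc = 10 and (3*cnt = 15 or lim != -7))) and ((not (acc = 4 or 3*data[acc] + lim >= 4)) -> (forall acc_1. (2*d = cnt + lim - 1 and acc_1 = 10 and (3*cnt = 15 or cnt + lim != -15))))
Answer: WP = 2*lim < 2*data[lim] + 2 and ((acc = 4 or 3*data[acc] + lim >= 4) -> (2*d = lim - 9 and acc = 10 and (3*cnt = 15 or lim != -7))) and ((not (acc = 4 or 3*data[acc] + lim >= 4)) -> (forall acc_1. (2*d = cnt + lim - 1 and acc_1 = 10 and (3*cnt = 15 or cnt + lim != -15))))


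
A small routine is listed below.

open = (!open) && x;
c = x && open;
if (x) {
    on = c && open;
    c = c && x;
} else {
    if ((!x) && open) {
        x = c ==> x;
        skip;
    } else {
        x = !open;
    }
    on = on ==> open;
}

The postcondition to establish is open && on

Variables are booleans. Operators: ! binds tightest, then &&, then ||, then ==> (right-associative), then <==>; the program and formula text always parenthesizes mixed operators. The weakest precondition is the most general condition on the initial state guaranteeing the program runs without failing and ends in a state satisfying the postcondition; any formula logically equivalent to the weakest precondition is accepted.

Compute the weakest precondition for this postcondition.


Working backward. After the program, open && on must hold.
Then branch requires open && c; else branch requires (((!x) && open) ==> (open && (on ==> open))) && ((!((!x) && open)) ==> (open && (on ==> open))).
Before the if: (x ==> (open && c)) && ((!x) ==> ((((!x) && open) ==> (open && (on ==> open))) && ((!((!x) && open)) ==> (open && (on ==> open)))))
Before c := x && open: (x ==> (open && x)) && ((!x) ==> ((((!x) && open) ==> (open && (on ==> open))) && ((!((!x) && open)) ==> (open && (on ==> open)))))
Before open := (!open) && x: (x ==> ((!open) && x)) && ((!x) ==> ((!open) && x && (on ==> ((!open) && x))))
Answer: WP = (x ==> ((!open) && x)) && ((!x) ==> ((!open) && x && (on ==> ((!open) && x))))


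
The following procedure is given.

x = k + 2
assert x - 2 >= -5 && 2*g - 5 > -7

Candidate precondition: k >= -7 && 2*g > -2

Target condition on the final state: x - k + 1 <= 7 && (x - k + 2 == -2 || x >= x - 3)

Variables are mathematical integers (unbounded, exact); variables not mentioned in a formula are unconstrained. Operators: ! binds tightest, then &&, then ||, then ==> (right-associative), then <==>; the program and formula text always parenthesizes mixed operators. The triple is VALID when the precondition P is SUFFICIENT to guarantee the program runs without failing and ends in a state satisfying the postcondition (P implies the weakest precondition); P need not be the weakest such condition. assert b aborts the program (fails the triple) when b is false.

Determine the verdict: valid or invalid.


Working backward. After the program, the postcondition x - k + 1 <= 7 && (x - k + 2 == -2 || x >= x - 3) must hold; in canonical form it is x <= k + 6.
Before assert x - 2 >= -5 && 2*g - 5 > -7: x >= -3 && 2*g > -2 && x <= k + 6
Before x := k + 2: k >= -5 && 2*g > -2
The weakest precondition is k >= -5 && 2*g > -2.
Check whether k >= -7 && 2*g > -2 implies it.
Countermodel: at the initial state g = 0, k = -7, the precondition holds but the weakest precondition fails.
Answer: invalid


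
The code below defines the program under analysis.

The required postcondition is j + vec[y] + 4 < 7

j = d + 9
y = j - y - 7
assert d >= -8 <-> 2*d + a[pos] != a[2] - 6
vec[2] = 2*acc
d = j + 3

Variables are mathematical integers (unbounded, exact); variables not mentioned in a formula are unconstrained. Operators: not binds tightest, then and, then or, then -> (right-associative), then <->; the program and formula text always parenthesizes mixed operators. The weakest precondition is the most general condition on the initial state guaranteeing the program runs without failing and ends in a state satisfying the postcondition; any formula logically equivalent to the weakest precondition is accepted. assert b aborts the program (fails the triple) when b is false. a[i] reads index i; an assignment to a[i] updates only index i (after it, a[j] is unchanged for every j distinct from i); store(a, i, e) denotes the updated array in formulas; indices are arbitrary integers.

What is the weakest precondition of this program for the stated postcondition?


Working backward. After the program, the postcondition j + vec[y] + 4 < 7 must hold; in canonical form it is vec[y] + j < 3.
Before d := j + 3: vec[y] + j < 3
Before vec[2] := 2*acc: store(vec, 2, 2*acc)[y] + j < 3
Before assert d >= -8 <-> 2*d + a[pos] != a[2] - 6: (d >= -8 <-> a[pos] + 2*d != a[2] - 6) and store(vec, 2, 2*acc)[y] + j < 3
Before y := j - y - 7: (d >= -8 <-> a[pos] + 2*d != a[2] - 6) and store(vec, 2, 2*acc)[j - y - 7] + j < 3
Before j := d + 9: (d >= -8 <-> a[pos] + 2*d != a[2] - 6) and store(vec, 2, 2*acc)[d - y + 2] + d < -6
Answer: WP = (d >= -8 <-> a[pos] + 2*d != a[2] - 6) and store(vec, 2, 2*acc)[d - y + 2] + d < -6


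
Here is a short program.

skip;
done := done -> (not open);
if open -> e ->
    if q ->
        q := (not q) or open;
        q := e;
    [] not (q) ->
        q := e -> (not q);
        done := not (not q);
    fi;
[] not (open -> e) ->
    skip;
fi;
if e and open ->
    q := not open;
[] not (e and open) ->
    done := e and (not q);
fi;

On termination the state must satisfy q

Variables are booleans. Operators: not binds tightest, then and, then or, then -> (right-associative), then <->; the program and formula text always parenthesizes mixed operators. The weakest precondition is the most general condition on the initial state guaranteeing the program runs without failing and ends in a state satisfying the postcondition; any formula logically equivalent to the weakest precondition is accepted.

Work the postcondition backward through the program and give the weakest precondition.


Working backward. After the program, q must hold.
Then branch requires not open; else branch requires q.
Before the if: ((e and open) -> (not open)) and ((not (e and open)) -> q)
Then branch requires (q -> (((e and open) -> (not open)) and ((not (e and open)) -> e))) and ((not q) -> (((e and open) -> (not open)) and ((not (e and open)) -> (e -> (not q))))); else branch requires ((e and open) -> (not open)) and ((not (e and open)) -> q).
Before the if: ((open -> e) -> ((q -> (((e and open) -> (not open)) and ((not (e and open)) -> e))) and ((not q) -> (((e and open) -> (not open)) and ((not (e and open)) -> (e -> (not q))))))) and ((not (open -> e)) -> (((e and open) -> (not open)) and ((not (e and open)) -> q)))
Before done := done -> (not open): ((open -> e) -> ((q -> (((e and open) -> (not open)) and ((not (e and open)) -> e))) and ((not q) -> (((e and open) -> (not open)) and ((not (e and open)) -> (e -> (not q))))))) and ((not (open -> e)) -> (((e and open) -> (not open)) and ((not (e and open)) -> q)))
Before skip: ((open -> e) -> ((q -> (((e and open) -> (not open)) and ((not (e and open)) -> e))) and ((not q) -> (((e and open) -> (not open)) and ((not (e and open)) -> (e -> (not q))))))) and ((not (open -> e)) -> (((e and open) -> (not open)) and ((not (e and open)) -> q)))
Answer: WP = ((open -> e) -> ((q -> (((e and open) -> (not open)) and ((not (e and open)) -> e))) and ((not q) -> (((e and open) -> (not open)) and ((not (e and open)) -> (e -> (not q))))))) and ((not (open -> e)) -> (((e and open) -> (not open)) and ((not (e and open)) -> q)))


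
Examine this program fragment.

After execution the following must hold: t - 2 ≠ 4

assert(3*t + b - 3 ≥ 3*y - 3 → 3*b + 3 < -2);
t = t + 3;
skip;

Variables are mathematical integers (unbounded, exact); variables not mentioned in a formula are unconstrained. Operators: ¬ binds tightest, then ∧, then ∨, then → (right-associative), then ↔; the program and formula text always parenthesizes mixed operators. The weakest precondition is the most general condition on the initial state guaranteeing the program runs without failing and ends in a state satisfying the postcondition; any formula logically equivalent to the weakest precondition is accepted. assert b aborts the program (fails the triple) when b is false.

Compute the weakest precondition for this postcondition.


Working backward. After the program, the postcondition t - 2 ≠ 4 must hold; in canonical form it is t ≠ 6.
Before skip: t ≠ 6
Before t := t + 3: t ≠ 3
Before assert 3*t + b - 3 ≥ 3*y - 3 → 3*b + 3 < -2: (b + 3*t ≥ 3*y → 3*b < -5) ∧ t ≠ 3
Answer: WP = (b + 3*t ≥ 3*y → 3*b < -5) ∧ t ≠ 3


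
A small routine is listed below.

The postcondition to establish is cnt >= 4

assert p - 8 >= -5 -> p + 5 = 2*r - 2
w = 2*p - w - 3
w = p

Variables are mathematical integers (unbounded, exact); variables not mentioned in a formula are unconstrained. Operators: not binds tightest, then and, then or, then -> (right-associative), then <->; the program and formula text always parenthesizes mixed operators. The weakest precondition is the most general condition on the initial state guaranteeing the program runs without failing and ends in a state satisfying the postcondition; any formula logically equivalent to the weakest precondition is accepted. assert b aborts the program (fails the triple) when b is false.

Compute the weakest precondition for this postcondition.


Working backward. After the program, cnt >= 4 must hold.
Before w := p: cnt >= 4
Before w := 2*p - w - 3: cnt >= 4
Before assert p - 8 >= -5 -> p + 5 = 2*r - 2: (p >= 3 -> p = 2*r - 7) and cnt >= 4
Answer: WP = (p >= 3 -> p = 2*r - 7) and cnt >= 4


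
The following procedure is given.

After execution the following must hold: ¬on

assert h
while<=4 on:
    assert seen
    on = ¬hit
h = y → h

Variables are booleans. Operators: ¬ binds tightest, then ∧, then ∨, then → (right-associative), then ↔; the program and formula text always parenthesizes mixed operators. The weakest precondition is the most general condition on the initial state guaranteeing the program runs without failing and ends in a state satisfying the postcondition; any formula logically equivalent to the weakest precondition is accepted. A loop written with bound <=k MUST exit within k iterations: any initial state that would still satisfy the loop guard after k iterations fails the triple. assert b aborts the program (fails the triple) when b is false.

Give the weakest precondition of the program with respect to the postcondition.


Working backward. After the program, ¬on must hold.
Before h := y → h: ¬on
Before the loop (bound <=4), unroll the exhaustion recursion (WP_0 = exit-now case; WP_j = one more guarded iteration, up to j = 4):
  WP_0: ¬on
  WP_1: on → (seen ∧ hit)
  WP_2: on → (seen ∧ ((¬hit) → (seen ∧ hit)))
  WP_3: on → (seen ∧ ((¬hit) → (seen ∧ ((¬hit) → (seen ∧ hit)))))
  WP_4: on → (seen ∧ ((¬hit) → (seen ∧ ((¬hit) → (seen ∧ ((¬hit) → (seen ∧ hit)))))))
So before the loop: on → (seen ∧ ((¬hit) → (seen ∧ ((¬hit) → (seen ∧ ((¬hit) → (seen ∧ hit)))))))
Before assert h: h ∧ (on → (seen ∧ ((¬hit) → (seen ∧ ((¬hit) → (seen ∧ ((¬hit) → (seen ∧ hit))))))))
Answer: WP = h ∧ (on → (seen ∧ ((¬hit) → (seen ∧ ((¬hit) → (seen ∧ ((¬hit) → (seen ∧ hit))))))))


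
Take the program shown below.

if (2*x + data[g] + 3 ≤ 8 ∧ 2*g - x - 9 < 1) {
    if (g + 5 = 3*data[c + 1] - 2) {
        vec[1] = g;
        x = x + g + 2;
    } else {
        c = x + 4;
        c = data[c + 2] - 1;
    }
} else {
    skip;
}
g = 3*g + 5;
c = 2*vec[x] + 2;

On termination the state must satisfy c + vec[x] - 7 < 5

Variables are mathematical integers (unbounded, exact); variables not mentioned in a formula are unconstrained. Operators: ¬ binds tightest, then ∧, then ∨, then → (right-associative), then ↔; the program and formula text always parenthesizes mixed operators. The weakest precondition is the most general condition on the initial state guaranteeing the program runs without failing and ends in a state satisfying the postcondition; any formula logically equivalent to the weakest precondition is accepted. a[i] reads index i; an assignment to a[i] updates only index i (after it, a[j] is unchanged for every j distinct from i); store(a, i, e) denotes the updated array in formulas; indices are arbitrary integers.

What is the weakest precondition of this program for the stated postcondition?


Working backward. After the program, the postcondition c + vec[x] - 7 < 5 must hold; in canonical form it is vec[x] + c < 12.
Before c := 2*vec[x] + 2: 3*vec[x] < 10
Before g := 3*g + 5: 3*vec[x] < 10
Then branch requires (g = 3*data[c + 1] - 7 → 3*store(vec, 1, g)[g + x + 2] < 10) ∧ ((¬(g = 3*data[c + 1] - 7)) → 3*vec[x] < 10); else branch requires 3*vec[x] < 10.
Before the if: ((data[g] + 2*x ≤ 5 ∧ 2*g < x + 10) → ((g = 3*data[c + 1] - 7 → 3*store(vec, 1, g)[g + x + 2] < 10) ∧ ((¬(g = 3*data[c + 1] - 7)) → 3*vec[x] < 10))) ∧ ((¬(data[g] + 2*x ≤ 5 ∧ 2*g < x + 10)) → 3*vec[x] < 10)
Answer: WP = ((data[g] + 2*x ≤ 5 ∧ 2*g < x + 10) → ((g = 3*data[c + 1] - 7 → 3*store(vec, 1, g)[g + x + 2] < 10) ∧ ((¬(g = 3*data[c + 1] - 7)) → 3*vec[x] < 10))) ∧ ((¬(data[g] + 2*x ≤ 5 ∧ 2*g < x + 10)) → 3*vec[x] < 10)


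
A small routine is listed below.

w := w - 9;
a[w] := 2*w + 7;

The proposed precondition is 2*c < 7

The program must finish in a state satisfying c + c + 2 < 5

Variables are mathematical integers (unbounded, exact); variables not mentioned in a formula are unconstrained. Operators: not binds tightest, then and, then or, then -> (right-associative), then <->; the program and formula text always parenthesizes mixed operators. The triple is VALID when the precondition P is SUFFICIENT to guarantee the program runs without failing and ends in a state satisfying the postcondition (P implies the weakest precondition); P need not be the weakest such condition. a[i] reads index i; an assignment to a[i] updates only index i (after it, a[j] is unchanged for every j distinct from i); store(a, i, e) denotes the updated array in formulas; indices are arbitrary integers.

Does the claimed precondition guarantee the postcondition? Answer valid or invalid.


Working backward. After the program, the postcondition c + c + 2 < 5 must hold; in canonical form it is 2*c < 3.
Before a[w] := 2*w + 7: 2*c < 3
Before w := w - 9: 2*c < 3
The weakest precondition is 2*c < 3.
Check whether 2*c < 7 implies it.
Countermodel: at the initial state c = 2, the precondition holds but the weakest precondition fails.
Answer: invalid


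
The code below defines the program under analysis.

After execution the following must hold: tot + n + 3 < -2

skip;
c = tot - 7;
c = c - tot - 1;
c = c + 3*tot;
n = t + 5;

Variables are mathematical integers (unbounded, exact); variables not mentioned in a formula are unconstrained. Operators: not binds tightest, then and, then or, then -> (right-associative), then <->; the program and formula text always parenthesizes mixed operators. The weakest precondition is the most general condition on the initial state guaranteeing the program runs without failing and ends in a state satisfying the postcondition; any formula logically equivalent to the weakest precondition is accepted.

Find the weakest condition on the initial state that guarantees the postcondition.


Working backward. After the program, the postcondition tot + n + 3 < -2 must hold; in canonical form it is n + tot < -5.
Before n := t + 5: t + tot < -10
Before c := c + 3*tot: t + tot < -10
Before c := c - tot - 1: t + tot < -10
Before c := tot - 7: t + tot < -10
Before skip: t + tot < -10
Answer: WP = t + tot < -10


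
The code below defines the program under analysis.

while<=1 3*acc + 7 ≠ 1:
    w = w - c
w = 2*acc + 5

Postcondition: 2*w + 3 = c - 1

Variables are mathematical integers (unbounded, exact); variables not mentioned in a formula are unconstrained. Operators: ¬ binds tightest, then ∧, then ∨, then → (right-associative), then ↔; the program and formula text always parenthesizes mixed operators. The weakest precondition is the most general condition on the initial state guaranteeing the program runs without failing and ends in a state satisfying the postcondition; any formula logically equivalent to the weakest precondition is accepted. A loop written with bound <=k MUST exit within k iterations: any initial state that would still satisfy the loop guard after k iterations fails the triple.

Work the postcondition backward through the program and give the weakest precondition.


Working backward. After the program, the postcondition 2*w + 3 = c - 1 must hold; in canonical form it is 2*w = c - 4.
Before w := 2*acc + 5: 4*acc = c - 14
Before the loop (bound <=1), unroll the exhaustion recursion (WP_0 = exit-now case; WP_j = one more guarded iteration, up to j = 1):
  WP_0: (¬(3*acc ≠ -6)) ∧ 4*acc = c - 14
  WP_1: (3*acc ≠ -6 → ((¬(3*acc ≠ -6)) ∧ 4*acc = c - 14)) ∧ ((¬(3*acc ≠ -6)) → 4*acc = c - 14)
So before the loop: (3*acc ≠ -6 → ((¬(3*acc ≠ -6)) ∧ 4*acc = c - 14)) ∧ ((¬(3*acc ≠ -6)) → 4*acc = c - 14)
Answer: WP = (3*acc ≠ -6 → ((¬(3*acc ≠ -6)) ∧ 4*acc = c - 14)) ∧ ((¬(3*acc ≠ -6)) → 4*acc = c - 14)
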